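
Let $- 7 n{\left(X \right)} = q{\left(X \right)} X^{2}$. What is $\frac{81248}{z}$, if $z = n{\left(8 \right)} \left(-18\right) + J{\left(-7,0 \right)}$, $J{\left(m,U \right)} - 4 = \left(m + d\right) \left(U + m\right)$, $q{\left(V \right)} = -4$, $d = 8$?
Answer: $- \frac{568736}{4629} \approx -122.86$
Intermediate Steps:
$n{\left(X \right)} = \frac{4 X^{2}}{7}$ ($n{\left(X \right)} = - \frac{\left(-4\right) X^{2}}{7} = \frac{4 X^{2}}{7}$)
$J{\left(m,U \right)} = 4 + \left(8 + m\right) \left(U + m\right)$ ($J{\left(m,U \right)} = 4 + \left(m + 8\right) \left(U + m\right) = 4 + \left(8 + m\right) \left(U + m\right)$)
$z = - \frac{4629}{7}$ ($z = \frac{4 \cdot 8^{2}}{7} \left(-18\right) + \left(4 + \left(-7\right)^{2} + 8 \cdot 0 + 8 \left(-7\right) + 0 \left(-7\right)\right) = \frac{4}{7} \cdot 64 \left(-18\right) + \left(4 + 49 + 0 - 56 + 0\right) = \frac{256}{7} \left(-18\right) - 3 = - \frac{4608}{7} - 3 = - \frac{4629}{7} \approx -661.29$)
$\frac{81248}{z} = \frac{81248}{- \frac{4629}{7}} = 81248 \left(- \frac{7}{4629}\right) = - \frac{568736}{4629}$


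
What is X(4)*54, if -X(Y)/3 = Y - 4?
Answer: 0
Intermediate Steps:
X(Y) = 12 - 3*Y (X(Y) = -3*(Y - 4) = -3*(-4 + Y) = 12 - 3*Y)
X(4)*54 = (12 - 3*4)*54 = (12 - 12)*54 = 0*54 = 0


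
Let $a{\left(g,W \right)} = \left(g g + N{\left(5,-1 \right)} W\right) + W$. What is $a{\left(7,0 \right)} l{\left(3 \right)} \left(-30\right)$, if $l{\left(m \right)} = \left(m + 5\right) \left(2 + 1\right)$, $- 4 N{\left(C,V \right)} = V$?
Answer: $-35280$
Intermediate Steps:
$N{\left(C,V \right)} = - \frac{V}{4}$
$a{\left(g,W \right)} = g^{2} + \frac{5 W}{4}$ ($a{\left(g,W \right)} = \left(g g + \left(- \frac{1}{4}\right) \left(-1\right) W\right) + W = \left(g^{2} + \frac{W}{4}\right) + W = g^{2} + \frac{5 W}{4}$)
$l{\left(m \right)} = 15 + 3 m$ ($l{\left(m \right)} = \left(5 + m\right) 3 = 15 + 3 m$)
$a{\left(7,0 \right)} l{\left(3 \right)} \left(-30\right) = \left(7^{2} + \frac{5}{4} \cdot 0\right) \left(15 + 3 \cdot 3\right) \left(-30\right) = \left(49 + 0\right) \left(15 + 9\right) \left(-30\right) = 49 \cdot 24 \left(-30\right) = 1176 \left(-30\right) = -35280$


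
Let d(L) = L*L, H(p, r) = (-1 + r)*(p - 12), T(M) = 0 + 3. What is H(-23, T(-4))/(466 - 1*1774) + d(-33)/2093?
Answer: 785461/1368822 ≈ 0.57382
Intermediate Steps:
T(M) = 3
H(p, r) = (-1 + r)*(-12 + p)
d(L) = L²
H(-23, T(-4))/(466 - 1*1774) + d(-33)/2093 = (12 - 1*(-23) - 12*3 - 23*3)/(466 - 1*1774) + (-33)²/2093 = (12 + 23 - 36 - 69)/(466 - 1774) + 1089*(1/2093) = -70/(-1308) + 1089/2093 = -70*(-1/1308) + 1089/2093 = 35/654 + 1089/2093 = 785461/1368822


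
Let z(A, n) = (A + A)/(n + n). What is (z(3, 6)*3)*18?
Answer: 27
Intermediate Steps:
z(A, n) = A/n (z(A, n) = (2*A)/((2*n)) = (2*A)*(1/(2*n)) = A/n)
(z(3, 6)*3)*18 = ((3/6)*3)*18 = ((3*(1/6))*3)*18 = ((1/2)*3)*18 = (3/2)*18 = 27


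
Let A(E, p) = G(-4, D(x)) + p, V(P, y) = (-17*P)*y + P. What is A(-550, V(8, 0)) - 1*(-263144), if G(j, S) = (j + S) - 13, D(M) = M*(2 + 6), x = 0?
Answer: 263135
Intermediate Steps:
D(M) = 8*M (D(M) = M*8 = 8*M)
G(j, S) = -13 + S + j (G(j, S) = (S + j) - 13 = -13 + S + j)
V(P, y) = P - 17*P*y (V(P, y) = -17*P*y + P = P - 17*P*y)
A(E, p) = -17 + p (A(E, p) = (-13 + 8*0 - 4) + p = (-13 + 0 - 4) + p = -17 + p)
A(-550, V(8, 0)) - 1*(-263144) = (-17 + 8*(1 - 17*0)) - 1*(-263144) = (-17 + 8*(1 + 0)) + 263144 = (-17 + 8*1) + 263144 = (-17 + 8) + 263144 = -9 + 263144 = 263135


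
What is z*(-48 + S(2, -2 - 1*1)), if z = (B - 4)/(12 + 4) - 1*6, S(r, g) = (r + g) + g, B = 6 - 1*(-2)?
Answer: 299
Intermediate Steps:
B = 8 (B = 6 + 2 = 8)
S(r, g) = r + 2*g (S(r, g) = (g + r) + g = r + 2*g)
z = -23/4 (z = (8 - 4)/(12 + 4) - 1*6 = 4/16 - 6 = 4*(1/16) - 6 = ¼ - 6 = -23/4 ≈ -5.7500)
z*(-48 + S(2, -2 - 1*1)) = -23*(-48 + (2 + 2*(-2 - 1*1)))/4 = -23*(-48 + (2 + 2*(-2 - 1)))/4 = -23*(-48 + (2 + 2*(-3)))/4 = -23*(-48 + (2 - 6))/4 = -23*(-48 - 4)/4 = -23/4*(-52) = 299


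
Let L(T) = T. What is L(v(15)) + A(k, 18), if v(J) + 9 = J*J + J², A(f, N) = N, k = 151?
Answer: 459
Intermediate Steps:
v(J) = -9 + 2*J² (v(J) = -9 + (J*J + J²) = -9 + (J² + J²) = -9 + 2*J²)
L(v(15)) + A(k, 18) = (-9 + 2*15²) + 18 = (-9 + 2*225) + 18 = (-9 + 450) + 18 = 441 + 18 = 459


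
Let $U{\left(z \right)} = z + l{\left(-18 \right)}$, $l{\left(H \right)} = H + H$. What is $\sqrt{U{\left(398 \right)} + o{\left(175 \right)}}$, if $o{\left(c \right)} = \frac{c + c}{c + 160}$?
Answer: $\frac{2 \sqrt{407427}}{67} \approx 19.054$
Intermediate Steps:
$l{\left(H \right)} = 2 H$
$o{\left(c \right)} = \frac{2 c}{160 + c}$
$U{\left(z \right)} = -36 + z$ ($U{\left(z \right)} = z + 2 \left(-18\right) = z - 36 = -36 + z$)
$\sqrt{U{\left(398 \right)} + o{\left(175 \right)}} = \sqrt{\left(-36 + 398\right) + 2 \cdot 175 \frac{1}{160 + 175}} = \sqrt{362 + 2 \cdot 175 \cdot \frac{1}{335}} = \sqrt{362 + \frac{70}{67}} = \sqrt{\frac{24324}{67}} = \frac{2 \sqrt{407427}}{67}$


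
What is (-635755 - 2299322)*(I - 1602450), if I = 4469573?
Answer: -8415226773471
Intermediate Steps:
(-635755 - 2299322)*(I - 1602450) = (-635755 - 2299322)*(4469573 - 1602450) = -2935077*2867123 = -8415226773471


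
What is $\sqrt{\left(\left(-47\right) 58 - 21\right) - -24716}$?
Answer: $3 \sqrt{2441} \approx 148.22$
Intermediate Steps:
$\sqrt{\left(\left(-47\right) 58 - 21\right) - -24716} = \sqrt{\left(-2726 - 21\right) + 24716} = \sqrt{-2747 + 24716} = \sqrt{21969} = 3 \sqrt{2441}$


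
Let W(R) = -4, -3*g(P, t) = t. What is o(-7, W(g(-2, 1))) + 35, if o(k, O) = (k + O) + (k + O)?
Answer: 13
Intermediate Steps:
g(P, t) = -t/3
o(k, O) = 2*O + 2*k (o(k, O) = (O + k) + (O + k) = 2*O + 2*k)
o(-7, W(g(-2, 1))) + 35 = (2*(-4) + 2*(-7)) + 35 = (-8 - 14) + 35 = -22 + 35 = 13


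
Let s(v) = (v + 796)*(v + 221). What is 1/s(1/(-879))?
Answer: 772641/135919020214 ≈ 5.6846e-6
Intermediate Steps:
s(v) = (221 + v)*(796 + v) (s(v) = (796 + v)*(221 + v) = (221 + v)*(796 + v))
1/s(1/(-879)) = 1/(175916 + (1/(-879))² + 1017/(-879)) = 1/(175916 + (-1/879)² + 1017*(-1/879)) = 1/(175916 + 1/772641 - 339/293) = 1/(135919020214/772641) = 772641/135919020214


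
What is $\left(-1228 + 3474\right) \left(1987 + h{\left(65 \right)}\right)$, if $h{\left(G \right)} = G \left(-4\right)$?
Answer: $3878842$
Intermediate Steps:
$h{\left(G \right)} = - 4 G$
$\left(-1228 + 3474\right) \left(1987 + h{\left(65 \right)}\right) = \left(-1228 + 3474\right) \left(1987 - 260\right) = 2246 \left(1987 - 260\right) = 2246 \cdot 1727 = 3878842$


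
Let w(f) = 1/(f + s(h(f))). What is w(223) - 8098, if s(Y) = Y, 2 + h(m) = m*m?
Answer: -404495099/49950 ≈ -8098.0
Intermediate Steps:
h(m) = -2 + m² (h(m) = -2 + m*m = -2 + m²)
w(f) = 1/(-2 + f + f²) (w(f) = 1/(f + (-2 + f²)) = 1/(-2 + f + f²))
w(223) - 8098 = 1/(-2 + 223 + 223²) - 8098 = 1/(-2 + 223 + 49729) - 8098 = 1/49950 - 8098 = -404495099/49950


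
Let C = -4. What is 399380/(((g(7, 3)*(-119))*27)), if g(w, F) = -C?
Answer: -99845/3213 ≈ -31.075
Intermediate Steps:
g(w, F) = 4 (g(w, F) = -1*(-4) = 4)
399380/(((g(7, 3)*(-119))*27)) = 399380/(((4*(-119))*27)) = 399380/((-476*27)) = 399380/(-12852) = 399380*(-1/12852) = -99845/3213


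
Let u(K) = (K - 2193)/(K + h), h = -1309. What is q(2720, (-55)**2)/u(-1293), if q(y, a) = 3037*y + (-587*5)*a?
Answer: -803673235/1743 ≈ -4.6109e+5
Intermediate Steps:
u(K) = (-2193 + K)/(-1309 + K) (u(K) = (K - 2193)/(K - 1309) = (-2193 + K)/(-1309 + K))
q(y, a) = -2935*a + 3037*y (q(y, a) = 3037*y - 2935*a = -2935*a + 3037*y)
q(2720, (-55)**2)/u(-1293) = (-2935*(-55)**2 + 3037*2720)/(((-2193 - 1293)/(-1309 - 1293))) = (-2935*3025 + 8260640)/((-3486/(-2602))) = (-8878375 + 8260640)/((-1/2602*(-3486))) = -617735/1743/1301 = -617735*1301/1743 = -803673235/1743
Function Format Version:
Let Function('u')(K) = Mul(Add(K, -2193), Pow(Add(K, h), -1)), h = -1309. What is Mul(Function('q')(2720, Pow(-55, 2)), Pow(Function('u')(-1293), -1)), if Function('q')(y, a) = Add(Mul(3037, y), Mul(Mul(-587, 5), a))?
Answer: Rational(-803673235, 1743) ≈ -4.6109e+5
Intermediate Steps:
Function('u')(K) = Mul(Pow(Add(-1309, K), -1), Add(-2193, K)) (Function('u')(K) = Mul(Add(K, -2193), Pow(Add(K, -1309), -1)) = Mul(Add(-2193, K), Pow(Add(-1309, K), -1)) = Mul(Pow(Add(-1309, K), -1), Add(-2193, K)))
Function('q')(y, a) = Add(Mul(-2935, a), Mul(3037, y)) (Function('q')(y, a) = Add(Mul(3037, y), Mul(-2935, a)) = Add(Mul(-2935, a), Mul(3037, y)))
Mul(Function('q')(2720, Pow(-55, 2)), Pow(Function('u')(-1293), -1)) = Mul(Add(Mul(-2935, Pow(-55, 2)), Mul(3037, 2720)), Pow(Mul(Pow(Add(-1309, -1293), -1), Add(-2193, -1293)), -1)) = Mul(Add(Mul(-2935, 3025), 8260640), Pow(Mul(Pow(-2602, -1), -3486), -1)) = Mul(Add(-8878375, 8260640), Pow(Mul(Rational(-1, 2602), -3486), -1)) = Mul(-617735, Pow(Rational(1743, 1301), -1)) = Mul(-617735, Rational(1301, 1743)) = Rational(-803673235, 1743)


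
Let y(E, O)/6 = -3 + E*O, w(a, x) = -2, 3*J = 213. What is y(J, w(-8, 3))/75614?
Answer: -435/37807 ≈ -0.011506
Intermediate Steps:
J = 71 (J = (1/3)*213 = 71)
y(E, O) = -18 + 6*E*O (y(E, O) = 6*(-3 + E*O) = -18 + 6*E*O)
y(J, w(-8, 3))/75614 = (-18 + 6*71*(-2))/75614 = (-18 - 852)*(1/75614) = -870*1/75614 = -435/37807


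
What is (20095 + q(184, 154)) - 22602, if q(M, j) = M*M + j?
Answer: 31503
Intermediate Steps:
q(M, j) = j + M**2 (q(M, j) = M**2 + j = j + M**2)
(20095 + q(184, 154)) - 22602 = (20095 + (154 + 184**2)) - 22602 = (20095 + (154 + 33856)) - 22602 = (20095 + 34010) - 22602 = 54105 - 22602 = 31503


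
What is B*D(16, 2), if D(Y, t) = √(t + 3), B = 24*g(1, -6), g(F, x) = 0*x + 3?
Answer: 72*√5 ≈ 161.00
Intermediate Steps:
g(F, x) = 3 (g(F, x) = 0 + 3 = 3)
B = 72 (B = 24*3 = 72)
D(Y, t) = √(3 + t)
B*D(16, 2) = 72*√(3 + 2) = 72*√5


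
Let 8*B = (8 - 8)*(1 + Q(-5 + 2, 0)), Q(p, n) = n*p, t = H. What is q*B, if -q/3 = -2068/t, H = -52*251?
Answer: 0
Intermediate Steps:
H = -13052
t = -13052
q = -1551/3263 (q = -(-6204)/(-13052) = -(-6204)*(-1)/13052 = -3*517/3263 = -1551/3263 ≈ -0.47533)
B = 0 (B = ((8 - 8)*(1 + 0*(-5 + 2)))/8 = (0*(1 + 0*(-3)))/8 = (0*(1 + 0))/8 = (0*1)/8 = (1/8)*0 = 0)
q*B = -1551/3263*0 = 0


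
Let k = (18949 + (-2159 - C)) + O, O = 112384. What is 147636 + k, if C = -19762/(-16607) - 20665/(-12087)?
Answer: 55563159572341/200728809 ≈ 2.7681e+5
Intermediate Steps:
C = 582046949/200728809 (C = -19762*(-1/16607) - 20665*(-1/12087) = 19762/16607 + 20665/12087 = 582046949/200728809 ≈ 2.8997)
k = 25928361126817/200728809 (k = (18949 + (-2159 - 1*582046949/200728809)) + 112384 = (18949 + (-2159 - 582046949/200728809)) + 112384 = (18949 - 433955545580/200728809) + 112384 = 3369654656161/200728809 + 112384 = 25928361126817/200728809 ≈ 1.2917e+5)
147636 + k = 147636 + 25928361126817/200728809 = 55563159572341/200728809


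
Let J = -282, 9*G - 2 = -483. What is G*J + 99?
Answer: 45511/3 ≈ 15170.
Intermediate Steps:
G = -481/9 (G = 2/9 + (⅑)*(-483) = 2/9 - 161/3 = -481/9 ≈ -53.444)
G*J + 99 = -481/9*(-282) + 99 = 45214/3 + 99 = 45511/3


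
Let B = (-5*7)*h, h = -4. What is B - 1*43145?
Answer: -43005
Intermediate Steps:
B = 140 (B = -5*7*(-4) = -35*(-4) = 140)
B - 1*43145 = 140 - 1*43145 = 140 - 43145 = -43005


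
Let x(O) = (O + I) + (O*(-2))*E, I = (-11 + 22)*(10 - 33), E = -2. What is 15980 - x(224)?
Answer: 15113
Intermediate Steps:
I = -253 (I = 11*(-23) = -253)
x(O) = -253 + 5*O (x(O) = (O - 253) + (O*(-2))*(-2) = (-253 + O) - 2*O*(-2) = (-253 + O) + 4*O = -253 + 5*O)
15980 - x(224) = 15980 - (-253 + 5*224) = 15980 - (-253 + 1120) = 15980 - 1*867 = 15980 - 867 = 15113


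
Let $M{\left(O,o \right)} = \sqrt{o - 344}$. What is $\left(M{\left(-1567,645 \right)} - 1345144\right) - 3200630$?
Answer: $-4545774 + \sqrt{301} \approx -4.5458 \cdot 10^{6}$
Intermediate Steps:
$M{\left(O,o \right)} = \sqrt{-344 + o}$
$\left(M{\left(-1567,645 \right)} - 1345144\right) - 3200630 = \left(\sqrt{-344 + 645} - 1345144\right) - 3200630 = \left(\sqrt{301} - 1345144\right) - 3200630 = \left(-1345144 + \sqrt{301}\right) - 3200630 = -4545774 + \sqrt{301}$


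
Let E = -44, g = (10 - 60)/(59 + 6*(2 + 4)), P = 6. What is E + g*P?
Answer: -896/19 ≈ -47.158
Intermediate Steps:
g = -10/19 (g = -50/(59 + 6*6) = -50/(59 + 36) = -50/95 = -50*1/95 = -10/19 ≈ -0.52632)
E + g*P = -44 - 10/19*6 = -44 - 60/19 = -896/19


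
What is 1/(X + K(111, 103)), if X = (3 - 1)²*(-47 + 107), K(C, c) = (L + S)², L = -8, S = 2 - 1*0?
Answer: 1/276 ≈ 0.0036232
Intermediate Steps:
S = 2 (S = 2 + 0 = 2)
K(C, c) = 36 (K(C, c) = (-8 + 2)² = (-6)² = 36)
X = 240 (X = 2²*60 = 4*60 = 240)
1/(X + K(111, 103)) = 1/(240 + 36) = 1/276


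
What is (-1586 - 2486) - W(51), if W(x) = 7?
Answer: -4079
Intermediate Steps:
(-1586 - 2486) - W(51) = (-1586 - 2486) - 1*7 = -4072 - 7 = -4079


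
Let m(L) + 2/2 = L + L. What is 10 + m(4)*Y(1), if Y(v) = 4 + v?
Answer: 45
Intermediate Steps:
m(L) = -1 + 2*L (m(L) = -1 + (L + L) = -1 + 2*L)
10 + m(4)*Y(1) = 10 + (-1 + 2*4)*(4 + 1) = 10 + (-1 + 8)*5 = 10 + 7*5 = 10 + 35 = 45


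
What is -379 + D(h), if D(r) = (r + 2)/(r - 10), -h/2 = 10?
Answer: -1892/5 ≈ -378.40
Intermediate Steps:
h = -20 (h = -2*10 = -20)
D(r) = (2 + r)/(-10 + r)
-379 + D(h) = -379 + (2 - 20)/(-10 - 20) = -379 - 18/(-30) = -379 - 1/30*(-18) = -379 + ⅗ = -1892/5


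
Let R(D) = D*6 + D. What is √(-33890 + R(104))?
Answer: I*√33162 ≈ 182.1*I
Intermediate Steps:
R(D) = 7*D (R(D) = 6*D + D = 7*D)
√(-33890 + R(104)) = √(-33890 + 7*104) = √(-33890 + 728) = √(-33162) = I*√33162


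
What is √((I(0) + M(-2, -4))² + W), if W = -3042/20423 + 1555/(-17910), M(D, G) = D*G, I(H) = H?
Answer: √224356225409462/1875774 ≈ 7.9853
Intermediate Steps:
W = -1326769/5627322 (W = -3042*1/20423 + 1555*(-1/17910) = -234/1571 - 311/3582 = -1326769/5627322 ≈ -0.23577)
√((I(0) + M(-2, -4))² + W) = √((0 - 2*(-4))² - 1326769/5627322) = √((0 + 8)² - 1326769/5627322) = √(8² - 1326769/5627322) = √(64 - 1326769/5627322) = √(358821839/5627322) = √224356225409462/1875774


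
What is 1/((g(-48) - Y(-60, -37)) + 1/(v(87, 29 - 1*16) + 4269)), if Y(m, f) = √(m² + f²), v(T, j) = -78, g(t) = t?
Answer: 843090897/46809744200 - 17564481*√4969/46809744200 ≈ -0.0084395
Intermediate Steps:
Y(m, f) = √(f² + m²)
1/((g(-48) - Y(-60, -37)) + 1/(v(87, 29 - 1*16) + 4269)) = 1/((-48 - √((-37)² + (-60)²)) + 1/(-78 + 4269)) = 1/((-48 - √(1369 + 3600)) + 1/4191) = 1/((-48 - √4969) + 1/4191) = 1/(-201167/4191 - √4969)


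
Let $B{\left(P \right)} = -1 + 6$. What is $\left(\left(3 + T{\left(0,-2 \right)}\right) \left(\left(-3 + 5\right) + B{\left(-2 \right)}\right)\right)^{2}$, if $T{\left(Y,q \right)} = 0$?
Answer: $441$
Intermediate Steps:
$B{\left(P \right)} = 5$
$\left(\left(3 + T{\left(0,-2 \right)}\right) \left(\left(-3 + 5\right) + B{\left(-2 \right)}\right)\right)^{2} = \left(\left(3 + 0\right) \left(\left(-3 + 5\right) + 5\right)\right)^{2} = \left(3 \left(2 + 5\right)\right)^{2} = \left(3 \cdot 7\right)^{2} = 21^{2} = 441$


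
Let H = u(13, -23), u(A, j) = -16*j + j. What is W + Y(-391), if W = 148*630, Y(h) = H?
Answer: 93585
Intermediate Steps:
u(A, j) = -15*j
H = 345 (H = -15*(-23) = 345)
Y(h) = 345
W = 93240
W + Y(-391) = 93240 + 345 = 93585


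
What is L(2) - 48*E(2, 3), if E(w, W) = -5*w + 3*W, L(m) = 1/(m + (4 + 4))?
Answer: 481/10 ≈ 48.100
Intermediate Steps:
L(m) = 1/(8 + m) (L(m) = 1/(m + 8) = 1/(8 + m))
L(2) - 48*E(2, 3) = 1/(8 + 2) - 48*(-5*2 + 3*3) = 1/10 - 48*(-10 + 9) = 1/10 - 48*(-1) = 1/10 + 48 = 481/10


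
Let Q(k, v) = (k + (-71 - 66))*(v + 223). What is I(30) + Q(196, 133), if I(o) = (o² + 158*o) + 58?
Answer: 26702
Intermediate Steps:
Q(k, v) = (-137 + k)*(223 + v) (Q(k, v) = (k - 137)*(223 + v) = (-137 + k)*(223 + v))
I(o) = 58 + o² + 158*o
I(30) + Q(196, 133) = (58 + 30² + 158*30) + (-30551 - 137*133 + 223*196 + 196*133) = (58 + 900 + 4740) + (-30551 - 18221 + 43708 + 26068) = 5698 + 21004 = 26702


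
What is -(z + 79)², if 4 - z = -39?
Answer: -14884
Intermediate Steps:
z = 43 (z = 4 - 1*(-39) = 4 + 39 = 43)
-(z + 79)² = -(43 + 79)² = -1*122² = -1*14884 = -14884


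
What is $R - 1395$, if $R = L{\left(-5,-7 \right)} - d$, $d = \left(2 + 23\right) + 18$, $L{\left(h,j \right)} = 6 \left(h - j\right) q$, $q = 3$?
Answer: $-1402$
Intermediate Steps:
$L{\left(h,j \right)} = - 18 j + 18 h$ ($L{\left(h,j \right)} = 6 \left(h - j\right) 3 = \left(- 6 j + 6 h\right) 3 = - 18 j + 18 h$)
$d = 43$ ($d = 25 + 18 = 43$)
$R = -7$ ($R = \left(\left(-18\right) \left(-7\right) + 18 \left(-5\right)\right) - 43 = \left(126 - 90\right) - 43 = 36 - 43 = -7$)
$R - 1395 = -7 - 1395 = -1402$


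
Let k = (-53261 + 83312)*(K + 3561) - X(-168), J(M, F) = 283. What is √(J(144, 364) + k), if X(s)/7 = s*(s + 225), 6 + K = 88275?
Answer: √2759650645 ≈ 52532.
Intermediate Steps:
K = 88269 (K = -6 + 88275 = 88269)
X(s) = 7*s*(225 + s) (X(s) = 7*(s*(s + 225)) = 7*(s*(225 + s)) = 7*s*(225 + s))
k = 2759650362 (k = (-53261 + 83312)*(88269 + 3561) - 7*(-168)*(225 - 168) = 30051*91830 - 7*(-168)*57 = 2759583330 - 1*(-67032) = 2759583330 + 67032 = 2759650362)
√(J(144, 364) + k) = √(283 + 2759650362) = √2759650645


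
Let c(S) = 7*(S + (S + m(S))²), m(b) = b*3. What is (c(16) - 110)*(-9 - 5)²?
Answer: 5620104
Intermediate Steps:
m(b) = 3*b
c(S) = 7*S + 112*S² (c(S) = 7*(S + (S + 3*S)²) = 7*(S + (4*S)²) = 7*(S + 16*S²) = 7*S + 112*S²)
(c(16) - 110)*(-9 - 5)² = (7*16*(1 + 16*16) - 110)*(-9 - 5)² = (7*16*(1 + 256) - 110)*(-14)² = (7*16*257 - 110)*196 = (28784 - 110)*196 = 28674*196 = 5620104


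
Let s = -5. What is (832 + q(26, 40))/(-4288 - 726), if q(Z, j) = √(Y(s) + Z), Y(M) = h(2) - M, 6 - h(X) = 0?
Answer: -416/2507 - √37/5014 ≈ -0.16715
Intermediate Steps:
h(X) = 6 (h(X) = 6 - 1*0 = 6 + 0 = 6)
Y(M) = 6 - M
q(Z, j) = √(11 + Z) (q(Z, j) = √((6 - 1*(-5)) + Z) = √((6 + 5) + Z) = √(11 + Z))
(832 + q(26, 40))/(-4288 - 726) = (832 + √(11 + 26))/(-4288 - 726) = (832 + √37)/(-5014) = (832 + √37)*(-1/5014) = -416/2507 - √37/5014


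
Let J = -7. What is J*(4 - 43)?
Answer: 273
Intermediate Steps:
J*(4 - 43) = -7*(4 - 43) = -7*(-39) = 273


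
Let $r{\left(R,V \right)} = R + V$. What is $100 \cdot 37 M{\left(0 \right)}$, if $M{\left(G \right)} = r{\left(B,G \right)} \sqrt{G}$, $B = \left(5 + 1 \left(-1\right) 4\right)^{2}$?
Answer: $0$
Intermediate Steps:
$B = 1$ ($B = \left(5 - 4\right)^{2} = 1^{2} = 1$)
$M{\left(G \right)} = \sqrt{G} \left(1 + G\right)$ ($M{\left(G \right)} = \left(1 + G\right) \sqrt{G} = \sqrt{G} \left(1 + G\right)$)
$100 \cdot 37 M{\left(0 \right)} = 100 \cdot 37 \sqrt{0} \left(1 + 0\right) = 3700 \cdot 0 \cdot 1 = 3700 \cdot 0 = 0$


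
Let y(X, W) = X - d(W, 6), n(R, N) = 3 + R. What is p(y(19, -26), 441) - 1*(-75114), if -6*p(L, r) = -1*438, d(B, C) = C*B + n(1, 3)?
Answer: 75187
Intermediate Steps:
d(B, C) = 4 + B*C (d(B, C) = C*B + (3 + 1) = B*C + 4 = 4 + B*C)
y(X, W) = -4 + X - 6*W (y(X, W) = X - (4 + W*6) = X - (4 + 6*W) = X + (-4 - 6*W) = -4 + X - 6*W)
p(L, r) = 73 (p(L, r) = -(-1)*438/6 = -1/6*(-438) = 73)
p(y(19, -26), 441) - 1*(-75114) = 73 - 1*(-75114) = 73 + 75114 = 75187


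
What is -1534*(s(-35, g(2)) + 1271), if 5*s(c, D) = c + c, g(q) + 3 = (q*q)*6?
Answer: -1928238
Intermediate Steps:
g(q) = -3 + 6*q² (g(q) = -3 + (q*q)*6 = -3 + q²*6 = -3 + 6*q²)
s(c, D) = 2*c/5 (s(c, D) = (c + c)/5 = (2*c)/5 = 2*c/5)
-1534*(s(-35, g(2)) + 1271) = -1534*((⅖)*(-35) + 1271) = -1534*(-14 + 1271) = -1534*1257 = -1928238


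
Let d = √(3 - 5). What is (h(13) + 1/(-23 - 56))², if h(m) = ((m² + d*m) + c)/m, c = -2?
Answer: 171602942/1054729 + 26360*I*√2/1027 ≈ 162.7 + 36.299*I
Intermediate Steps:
d = I*√2 (d = √(-2) = I*√2 ≈ 1.4142*I)
h(m) = (-2 + m² + I*m*√2)/m (h(m) = ((m² + (I*√2)*m) - 2)/m = ((m² + I*m*√2) - 2)/m = (-2 + m² + I*m*√2)/m)
(h(13) + 1/(-23 - 56))² = ((13 - 2/13 + I*√2) + 1/(-23 - 56))² = ((13 - 2*1/13 + I*√2) + 1/(-79))² = ((13 - 2/13 + I*√2) - 1/79)² = ((167/13 + I*√2) - 1/79)² = (13180/1027 + I*√2)²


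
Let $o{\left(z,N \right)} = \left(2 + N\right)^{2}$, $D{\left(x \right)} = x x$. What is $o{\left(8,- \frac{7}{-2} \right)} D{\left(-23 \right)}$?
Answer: $\frac{64009}{4} \approx 16002.0$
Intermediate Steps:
$D{\left(x \right)} = x^{2}$
$o{\left(8,- \frac{7}{-2} \right)} D{\left(-23 \right)} = \left(2 - \frac{7}{-2}\right)^{2} \left(-23\right)^{2} = \left(2 - - \frac{7}{2}\right)^{2} \cdot 529 = \left(2 + \frac{7}{2}\right)^{2} \cdot 529 = \left(\frac{11}{2}\right)^{2} \cdot 529 = \frac{121}{4} \cdot 529 = \frac{64009}{4}$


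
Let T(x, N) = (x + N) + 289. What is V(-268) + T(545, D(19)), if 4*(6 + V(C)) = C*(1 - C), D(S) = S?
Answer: -17176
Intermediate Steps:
V(C) = -6 + C*(1 - C)/4 (V(C) = -6 + (C*(1 - C))/4 = -6 + C*(1 - C)/4)
T(x, N) = 289 + N + x (T(x, N) = (N + x) + 289 = 289 + N + x)
V(-268) + T(545, D(19)) = (-6 - ¼*(-268)² + (¼)*(-268)) + (289 + 19 + 545) = (-6 - ¼*71824 - 67) + 853 = (-6 - 17956 - 67) + 853 = -18029 + 853 = -17176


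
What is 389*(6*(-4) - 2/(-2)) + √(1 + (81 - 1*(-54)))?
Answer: -8947 + 2*√34 ≈ -8935.3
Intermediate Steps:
389*(6*(-4) - 2/(-2)) + √(1 + (81 - 1*(-54))) = 389*(-24 - 2*(-½)) + √(1 + (81 + 54)) = 389*(-24 + 1) + √(1 + 135) = 389*(-23) + √136 = -8947 + 2*√34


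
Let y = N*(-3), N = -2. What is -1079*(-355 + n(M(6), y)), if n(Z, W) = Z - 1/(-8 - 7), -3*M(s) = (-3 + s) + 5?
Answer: 1929252/5 ≈ 3.8585e+5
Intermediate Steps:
M(s) = -⅔ - s/3 (M(s) = -((-3 + s) + 5)/3 = -(2 + s)/3 = -⅔ - s/3)
y = 6 (y = -2*(-3) = 6)
n(Z, W) = 1/15 + Z (n(Z, W) = Z - 1/(-15) = Z - 1*(-1/15) = Z + 1/15 = 1/15 + Z)
-1079*(-355 + n(M(6), y)) = -1079*(-355 + (1/15 + (-⅔ - ⅓*6))) = -1079*(-355 + (1/15 + (-⅔ - 2))) = -1079*(-355 + (1/15 - 8/3)) = -1079*(-355 - 13/5) = -1079*(-1788/5) = 1929252/5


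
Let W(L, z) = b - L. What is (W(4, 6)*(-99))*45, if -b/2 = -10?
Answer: -71280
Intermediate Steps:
b = 20 (b = -2*(-10) = 20)
W(L, z) = 20 - L
(W(4, 6)*(-99))*45 = ((20 - 1*4)*(-99))*45 = ((20 - 4)*(-99))*45 = (16*(-99))*45 = -1584*45 = -71280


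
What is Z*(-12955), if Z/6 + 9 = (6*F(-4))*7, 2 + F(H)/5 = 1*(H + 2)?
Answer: 65992770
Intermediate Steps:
F(H) = 5*H (F(H) = -10 + 5*(1*(H + 2)) = -10 + 5*(1*(2 + H)) = -10 + 5*(2 + H) = -10 + (10 + 5*H) = 5*H)
Z = -5094 (Z = -54 + 6*((6*(5*(-4)))*7) = -54 + 6*((6*(-20))*7) = -54 + 6*(-120*7) = -54 + 6*(-840) = -54 - 5040 = -5094)
Z*(-12955) = -5094*(-12955) = 65992770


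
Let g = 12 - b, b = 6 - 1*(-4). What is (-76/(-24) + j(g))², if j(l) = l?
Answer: 961/36 ≈ 26.694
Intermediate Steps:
b = 10 (b = 6 + 4 = 10)
g = 2 (g = 12 - 1*10 = 12 - 10 = 2)
(-76/(-24) + j(g))² = (-76/(-24) + 2)² = (-76*(-1/24) + 2)² = (19/6 + 2)² = (31/6)² = 961/36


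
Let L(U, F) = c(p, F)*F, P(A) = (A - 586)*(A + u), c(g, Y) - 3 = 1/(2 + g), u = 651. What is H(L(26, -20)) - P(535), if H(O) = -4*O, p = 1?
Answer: 182258/3 ≈ 60753.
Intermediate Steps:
c(g, Y) = 3 + 1/(2 + g)
P(A) = (-586 + A)*(651 + A) (P(A) = (A - 586)*(A + 651) = (-586 + A)*(651 + A))
L(U, F) = 10*F/3 (L(U, F) = ((7 + 3*1)/(2 + 1))*F = ((7 + 3)/3)*F = ((⅓)*10)*F = 10*F/3)
H(L(26, -20)) - P(535) = -40*(-20)/3 - (-381486 + 535² + 65*535) = -4*(-200/3) - (-381486 + 286225 + 34775) = 800/3 - 1*(-60486) = 800/3 + 60486 = 182258/3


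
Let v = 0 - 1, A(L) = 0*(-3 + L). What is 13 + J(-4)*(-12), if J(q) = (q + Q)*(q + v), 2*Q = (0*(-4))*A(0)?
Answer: -227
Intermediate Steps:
A(L) = 0
v = -1
Q = 0 (Q = ((0*(-4))*0)/2 = (0*0)/2 = (½)*0 = 0)
J(q) = q*(-1 + q) (J(q) = (q + 0)*(q - 1) = q*(-1 + q))
13 + J(-4)*(-12) = 13 - 4*(-1 - 4)*(-12) = 13 - 4*(-5)*(-12) = 13 + 20*(-12) = 13 - 240 = -227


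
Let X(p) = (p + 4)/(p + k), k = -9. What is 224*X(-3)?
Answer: -56/3 ≈ -18.667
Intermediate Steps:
X(p) = (4 + p)/(-9 + p) (X(p) = (p + 4)/(p - 9) = (4 + p)/(-9 + p))
224*X(-3) = 224*((4 - 3)/(-9 - 3)) = 224*(1/(-12)) = 224*(-1/12*1) = 224*(-1/12) = -56/3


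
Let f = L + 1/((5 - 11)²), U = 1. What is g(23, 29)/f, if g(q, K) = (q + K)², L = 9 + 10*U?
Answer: 97344/685 ≈ 142.11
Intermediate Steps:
L = 19 (L = 9 + 10*1 = 9 + 10 = 19)
g(q, K) = (K + q)²
f = 685/36 (f = 19 + 1/((5 - 11)²) = 19 + 1/((-6)²) = 19 + 1/36 = 685/36 ≈ 19.028)
g(23, 29)/f = (29 + 23)²/(685/36) = 52²*(36/685) = 2704*(36/685) = 97344/685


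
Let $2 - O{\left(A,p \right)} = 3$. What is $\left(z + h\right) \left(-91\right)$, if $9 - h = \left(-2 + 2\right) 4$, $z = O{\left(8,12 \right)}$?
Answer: $-728$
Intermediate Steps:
$O{\left(A,p \right)} = -1$ ($O{\left(A,p \right)} = 2 - 3 = -1$)
$z = -1$
$h = 9$ ($h = 9 - \left(-2 + 2\right) 4 = 9 - 0 \cdot 4 = 9 - 0 = 9 + 0 = 9$)
$\left(z + h\right) \left(-91\right) = \left(-1 + 9\right) \left(-91\right) = 8 \left(-91\right) = -728$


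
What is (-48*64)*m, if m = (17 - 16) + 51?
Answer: -159744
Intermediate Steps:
m = 52 (m = 1 + 51 = 52)
(-48*64)*m = -48*64*52 = -3072*52 = -159744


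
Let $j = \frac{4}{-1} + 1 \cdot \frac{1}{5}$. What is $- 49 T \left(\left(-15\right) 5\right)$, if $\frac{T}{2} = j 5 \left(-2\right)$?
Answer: $279300$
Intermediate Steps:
$j = - \frac{19}{5}$ ($j = 4 \left(-1\right) + 1 \cdot \frac{1}{5} = -4 + \frac{1}{5} = - \frac{19}{5} \approx -3.8$)
$T = 76$ ($T = 2 \left(- \frac{19}{5}\right) 5 \left(-2\right) = 2 \left(\left(-19\right) \left(-2\right)\right) = 2 \cdot 38 = 76$)
$- 49 T \left(\left(-15\right) 5\right) = \left(-49\right) 76 \left(\left(-15\right) 5\right) = \left(-3724\right) \left(-75\right) = 279300$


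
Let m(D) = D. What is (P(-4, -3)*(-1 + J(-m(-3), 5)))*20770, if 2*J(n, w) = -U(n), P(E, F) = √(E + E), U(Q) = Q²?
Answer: -228470*I*√2 ≈ -3.2311e+5*I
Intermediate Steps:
P(E, F) = √2*√E (P(E, F) = √(2*E) = √2*√E)
J(n, w) = -n²/2 (J(n, w) = (-n²)/2 = -n²/2)
(P(-4, -3)*(-1 + J(-m(-3), 5)))*20770 = ((√2*√(-4))*(-1 - (-1*(-3))²/2))*20770 = ((√2*(2*I))*(-1 - ½*3²))*20770 = ((2*I*√2)*(-1 - ½*9))*20770 = ((2*I*√2)*(-1 - 9/2))*20770 = ((2*I*√2)*(-11/2))*20770 = -11*I*√2*20770 = -228470*I*√2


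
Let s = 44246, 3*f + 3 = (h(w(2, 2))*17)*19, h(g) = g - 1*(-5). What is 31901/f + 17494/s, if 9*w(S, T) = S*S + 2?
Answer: 6399663461/121278286 ≈ 52.768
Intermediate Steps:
w(S, T) = 2/9 + S**2/9 (w(S, T) = (S*S + 2)/9 = (S**2 + 2)/9 = (2 + S**2)/9 = 2/9 + S**2/9)
h(g) = 5 + g (h(g) = g + 5 = 5 + g)
f = 5482/9 (f = -1 + (((5 + (2/9 + (1/9)*2**2))*17)*19)/3 = -1 + (((5 + (2/9 + (1/9)*4))*17)*19)/3 = -1 + (((5 + (2/9 + 4/9))*17)*19)/3 = -1 + (((5 + 2/3)*17)*19)/3 = -1 + (((17/3)*17)*19)/3 = -1 + ((289/3)*19)/3 = -1 + (1/3)*(5491/3) = -1 + 5491/9 = 5482/9 ≈ 609.11)
31901/f + 17494/s = 31901/(5482/9) + 17494/44246 = 31901*(9/5482) + 17494*(1/44246) = 287109/5482 + 8747/22123 = 6399663461/121278286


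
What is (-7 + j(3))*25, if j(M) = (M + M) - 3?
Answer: -100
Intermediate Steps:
j(M) = -3 + 2*M (j(M) = 2*M - 3 = -3 + 2*M)
(-7 + j(3))*25 = (-7 + (-3 + 2*3))*25 = (-7 + (-3 + 6))*25 = (-7 + 3)*25 = -4*25 = -100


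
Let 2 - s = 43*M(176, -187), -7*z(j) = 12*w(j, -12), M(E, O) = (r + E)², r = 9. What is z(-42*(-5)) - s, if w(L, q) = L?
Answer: 1471313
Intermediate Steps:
M(E, O) = (9 + E)²
z(j) = -12*j/7
s = -1471673 (s = 2 - 43*(9 + 176)² = 2 - 43*185² = 2 - 43*34225 = 2 - 1*1471675 = 2 - 1471675 = -1471673)
z(-42*(-5)) - s = -(-72)*(-5) - 1*(-1471673) = -12/7*210 + 1471673 = -360 + 1471673 = 1471313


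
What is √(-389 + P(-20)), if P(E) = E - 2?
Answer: I*√411 ≈ 20.273*I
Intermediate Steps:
P(E) = -2 + E
√(-389 + P(-20)) = √(-389 + (-2 - 20)) = √(-389 - 22) = √(-411) = I*√411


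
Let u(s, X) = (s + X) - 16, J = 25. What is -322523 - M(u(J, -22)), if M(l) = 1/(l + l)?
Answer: -8385597/26 ≈ -3.2252e+5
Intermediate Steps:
u(s, X) = -16 + X + s (u(s, X) = (X + s) - 16 = -16 + X + s)
M(l) = 1/(2*l)
-322523 - M(u(J, -22)) = -322523 - 1/(2*(-16 - 22 + 25)) = -322523 - 1/(2*(-13)) = -322523 - (-1)/(2*13) = -322523 - 1*(-1/26) = -322523 + 1/26 = -8385597/26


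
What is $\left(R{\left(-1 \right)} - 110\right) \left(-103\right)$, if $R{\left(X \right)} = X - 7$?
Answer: $12154$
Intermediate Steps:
$R{\left(X \right)} = -7 + X$ ($R{\left(X \right)} = X - 7 = -7 + X$)
$\left(R{\left(-1 \right)} - 110\right) \left(-103\right) = \left(\left(-7 - 1\right) - 110\right) \left(-103\right) = \left(-8 - 110\right) \left(-103\right) = \left(-118\right) \left(-103\right) = 12154$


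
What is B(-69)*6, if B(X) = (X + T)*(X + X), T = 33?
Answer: 29808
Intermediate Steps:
B(X) = 2*X*(33 + X) (B(X) = (X + 33)*(X + X) = (33 + X)*(2*X) = 2*X*(33 + X))
B(-69)*6 = (2*(-69)*(33 - 69))*6 = (2*(-69)*(-36))*6 = 4968*6 = 29808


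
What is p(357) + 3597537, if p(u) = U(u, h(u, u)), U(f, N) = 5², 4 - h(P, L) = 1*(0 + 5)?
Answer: 3597562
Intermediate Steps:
h(P, L) = -1 (h(P, L) = 4 - (0 + 5) = 4 - 5 = -1)
U(f, N) = 25
p(u) = 25
p(357) + 3597537 = 25 + 3597537 = 3597562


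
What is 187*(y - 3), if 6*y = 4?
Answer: -1309/3 ≈ -436.33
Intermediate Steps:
y = ⅔ (y = (⅙)*4 = ⅔ ≈ 0.66667)
187*(y - 3) = 187*(⅔ - 3) = 187*(-7/3) = -1309/3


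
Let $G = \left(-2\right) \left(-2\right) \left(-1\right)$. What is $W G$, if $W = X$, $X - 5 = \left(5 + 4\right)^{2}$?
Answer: $-344$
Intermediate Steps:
$X = 86$ ($X = 5 + \left(5 + 4\right)^{2} = 5 + 9^{2} = 5 + 81 = 86$)
$W = 86$
$G = -4$ ($G = 4 \left(-1\right) = -4$)
$W G = 86 \left(-4\right) = -344$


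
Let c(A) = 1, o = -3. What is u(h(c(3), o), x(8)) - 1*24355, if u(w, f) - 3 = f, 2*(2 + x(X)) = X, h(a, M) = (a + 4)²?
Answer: -24350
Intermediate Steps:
h(a, M) = (4 + a)²
x(X) = -2 + X/2
u(w, f) = 3 + f
u(h(c(3), o), x(8)) - 1*24355 = (3 + (-2 + (½)*8)) - 1*24355 = (3 + (-2 + 4)) - 24355 = (3 + 2) - 24355 = 5 - 24355 = -24350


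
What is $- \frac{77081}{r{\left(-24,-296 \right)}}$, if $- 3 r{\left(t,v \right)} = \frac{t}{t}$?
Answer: $231243$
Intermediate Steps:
$r{\left(t,v \right)} = - \frac{1}{3}$ ($r{\left(t,v \right)} = - \frac{t \frac{1}{t}}{3} = \left(- \frac{1}{3}\right) 1 = - \frac{1}{3}$)
$- \frac{77081}{r{\left(-24,-296 \right)}} = - \frac{77081}{- \frac{1}{3}} = \left(-77081\right) \left(-3\right) = 231243$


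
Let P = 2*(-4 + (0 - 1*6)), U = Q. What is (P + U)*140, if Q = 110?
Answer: 12600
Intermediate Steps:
U = 110
P = -20 (P = 2*(-4 + (0 - 6)) = 2*(-4 - 6) = 2*(-10) = -20)
(P + U)*140 = (-20 + 110)*140 = 90*140 = 12600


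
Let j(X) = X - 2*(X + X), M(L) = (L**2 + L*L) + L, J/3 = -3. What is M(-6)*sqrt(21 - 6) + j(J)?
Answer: 27 + 66*sqrt(15) ≈ 282.62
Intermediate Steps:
J = -9 (J = 3*(-3) = -9)
M(L) = L + 2*L**2 (M(L) = (L**2 + L**2) + L = 2*L**2 + L = L + 2*L**2)
j(X) = -3*X (j(X) = X - 4*X = -3*X)
M(-6)*sqrt(21 - 6) + j(J) = (-6*(1 + 2*(-6)))*sqrt(21 - 6) - 3*(-9) = (-6*(1 - 12))*sqrt(15) + 27 = (-6*(-11))*sqrt(15) + 27 = 66*sqrt(15) + 27 = 27 + 66*sqrt(15)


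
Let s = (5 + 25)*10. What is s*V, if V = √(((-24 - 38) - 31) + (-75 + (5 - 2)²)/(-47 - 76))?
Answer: 300*I*√155431/41 ≈ 2884.7*I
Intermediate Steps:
V = I*√155431/41 (V = √((-62 - 31) + (-75 + 3²)/(-123)) = √(-93 + (-75 + 9)*(-1/123)) = √(-93 - 66*(-1/123)) = √(-93 + 22/41) = √(-3791/41) = I*√155431/41 ≈ 9.6158*I)
s = 300 (s = 30*10 = 300)
s*V = 300*(I*√155431/41) = 300*I*√155431/41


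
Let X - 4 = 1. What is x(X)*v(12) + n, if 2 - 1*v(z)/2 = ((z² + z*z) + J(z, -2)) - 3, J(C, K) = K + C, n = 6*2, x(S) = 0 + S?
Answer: -2918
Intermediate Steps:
X = 5 (X = 4 + 1 = 5)
x(S) = S
n = 12
J(C, K) = C + K
v(z) = 14 - 4*z² - 2*z (v(z) = 4 - 2*(((z² + z*z) + (z - 2)) - 3) = 4 - 2*(((z² + z²) + (-2 + z)) - 3) = 4 - 2*((2*z² + (-2 + z)) - 3) = 4 - 2*((-2 + z + 2*z²) - 3) = 4 - 2*(-5 + z + 2*z²) = 4 + (10 - 4*z² - 2*z) = 14 - 4*z² - 2*z)
x(X)*v(12) + n = 5*(14 - 4*12² - 2*12) + 12 = 5*(14 - 4*144 - 24) + 12 = 5*(14 - 576 - 24) + 12 = 5*(-586) + 12 = -2930 + 12 = -2918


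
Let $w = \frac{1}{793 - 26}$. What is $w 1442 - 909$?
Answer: $- \frac{695761}{767} \approx -907.12$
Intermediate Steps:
$w = \frac{1}{767}$ ($w = \frac{1}{793 + \left(-137 + 111\right)} = \frac{1}{793 - 26} = \frac{1}{767} \approx 0.0013038$)
$w 1442 - 909 = \frac{1}{767} \cdot 1442 - 909 = \frac{1442}{767} - 909 = - \frac{695761}{767}$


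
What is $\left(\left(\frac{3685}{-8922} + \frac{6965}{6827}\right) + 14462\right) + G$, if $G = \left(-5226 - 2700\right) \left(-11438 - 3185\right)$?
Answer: $\frac{7060522787266075}{60910494} \approx 1.1592 \cdot 10^{8}$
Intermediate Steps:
$G = 115901898$ ($G = \left(-7926\right) \left(-14623\right) = 115901898$)
$\left(\left(\frac{3685}{-8922} + \frac{6965}{6827}\right) + 14462\right) + G = \left(\left(\frac{3685}{-8922} + \frac{6965}{6827}\right) + 14462\right) + 115901898 = \left(\left(3685 \left(- \frac{1}{8922}\right) + 6965 \cdot \frac{1}{6827}\right) + 14462\right) + 115901898 = \left(\left(- \frac{3685}{8922} + \frac{6965}{6827}\right) + 14462\right) + 115901898 = \left(\frac{36984235}{60910494} + 14462\right) + 115901898 = \frac{880924548463}{60910494} + 115901898 = \frac{7060522787266075}{60910494}$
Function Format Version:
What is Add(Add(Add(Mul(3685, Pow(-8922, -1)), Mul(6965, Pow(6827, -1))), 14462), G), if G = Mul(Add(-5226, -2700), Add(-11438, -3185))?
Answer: Rational(7060522787266075, 60910494) ≈ 1.1592e+8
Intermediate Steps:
G = 115901898 (G = Mul(-7926, -14623) = 115901898)
Add(Add(Add(Mul(3685, Pow(-8922, -1)), Mul(6965, Pow(6827, -1))), 14462), G) = Add(Add(Add(Mul(3685, Pow(-8922, -1)), Mul(6965, Pow(6827, -1))), 14462), 115901898) = Add(Add(Add(Mul(3685, Rational(-1, 8922)), Mul(6965, Rational(1, 6827))), 14462), 115901898) = Add(Add(Add(Rational(-3685, 8922), Rational(6965, 6827)), 14462), 115901898) = Add(Add(Rational(36984235, 60910494), 14462), 115901898) = Add(Rational(880924548463, 60910494), 115901898) = Rational(7060522787266075, 60910494)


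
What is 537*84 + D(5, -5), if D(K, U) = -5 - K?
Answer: 45098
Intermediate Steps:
537*84 + D(5, -5) = 537*84 + (-5 - 1*5) = 45108 + (-5 - 5) = 45108 - 10 = 45098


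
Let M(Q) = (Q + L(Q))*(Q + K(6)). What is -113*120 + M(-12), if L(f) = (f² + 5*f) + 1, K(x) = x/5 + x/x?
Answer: -71377/5 ≈ -14275.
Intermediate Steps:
K(x) = 1 + x/5 (K(x) = x*(⅕) + 1 = x/5 + 1 = 1 + x/5)
L(f) = 1 + f² + 5*f
M(Q) = (11/5 + Q)*(1 + Q² + 6*Q) (M(Q) = (Q + (1 + Q² + 5*Q))*(Q + (1 + (⅕)*6)) = (1 + Q² + 6*Q)*(Q + (1 + 6/5)) = (1 + Q² + 6*Q)*(Q + 11/5) = (1 + Q² + 6*Q)*(11/5 + Q) = (11/5 + Q)*(1 + Q² + 6*Q))
-113*120 + M(-12) = -113*120 + (11/5 + (-12)³ + (41/5)*(-12)² + (71/5)*(-12)) = -13560 + (11/5 - 1728 + (41/5)*144 - 852/5) = -13560 + (11/5 - 1728 + 5904/5 - 852/5) = -13560 - 3577/5 = -71377/5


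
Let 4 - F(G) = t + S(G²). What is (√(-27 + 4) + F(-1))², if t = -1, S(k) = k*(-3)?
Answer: (8 + I*√23)² ≈ 41.0 + 76.733*I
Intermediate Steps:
S(k) = -3*k
F(G) = 5 + 3*G² (F(G) = 4 - (-1 - 3*G²) = 4 + (1 + 3*G²) = 5 + 3*G²)
(√(-27 + 4) + F(-1))² = (√(-27 + 4) + (5 + 3*(-1)²))² = (√(-23) + (5 + 3*1))² = (I*√23 + (5 + 3))² = (I*√23 + 8)² = (8 + I*√23)²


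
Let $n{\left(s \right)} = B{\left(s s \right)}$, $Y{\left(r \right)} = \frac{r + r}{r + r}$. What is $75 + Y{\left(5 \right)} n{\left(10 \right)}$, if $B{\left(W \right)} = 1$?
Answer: $76$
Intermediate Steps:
$Y{\left(r \right)} = 1$ ($Y{\left(r \right)} = \frac{2 r}{2 r} = 2 r \frac{1}{2 r} = 1$)
$n{\left(s \right)} = 1$
$75 + Y{\left(5 \right)} n{\left(10 \right)} = 75 + 1 \cdot 1 = 75 + 1 = 76$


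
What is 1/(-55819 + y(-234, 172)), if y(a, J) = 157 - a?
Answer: -1/55428 ≈ -1.8041e-5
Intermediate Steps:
1/(-55819 + y(-234, 172)) = 1/(-55819 + (157 - 1*(-234))) = 1/(-55819 + (157 + 234)) = 1/(-55819 + 391) = 1/(-55428) = -1/55428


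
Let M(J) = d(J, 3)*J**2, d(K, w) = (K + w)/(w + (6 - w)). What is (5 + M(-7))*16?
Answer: -1328/3 ≈ -442.67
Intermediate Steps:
d(K, w) = K/6 + w/6 (d(K, w) = (K + w)/6 = (K + w)*(1/6) = K/6 + w/6)
M(J) = J**2*(1/2 + J/6) (M(J) = (J/6 + (1/6)*3)*J**2 = (J/6 + 1/2)*J**2 = (1/2 + J/6)*J**2 = J**2*(1/2 + J/6))
(5 + M(-7))*16 = (5 + (1/6)*(-7)**2*(3 - 7))*16 = (5 + (1/6)*49*(-4))*16 = (5 - 98/3)*16 = -83/3*16 = -1328/3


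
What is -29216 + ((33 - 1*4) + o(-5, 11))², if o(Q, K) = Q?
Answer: -28640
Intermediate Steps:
-29216 + ((33 - 1*4) + o(-5, 11))² = -29216 + ((33 - 1*4) - 5)² = -29216 + ((33 - 4) - 5)² = -29216 + (29 - 5)² = -29216 + 24² = -29216 + 576 = -28640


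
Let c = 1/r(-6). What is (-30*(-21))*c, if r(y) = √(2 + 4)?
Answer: 105*√6 ≈ 257.20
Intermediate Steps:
r(y) = √6
c = √6/6 (c = 1/(√6) = √6/6 ≈ 0.40825)
(-30*(-21))*c = (-30*(-21))*(√6/6) = 630*(√6/6) = 105*√6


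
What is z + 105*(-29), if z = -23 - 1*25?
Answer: -3093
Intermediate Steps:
z = -48 (z = -23 - 25 = -48)
z + 105*(-29) = -48 + 105*(-29) = -48 - 3045 = -3093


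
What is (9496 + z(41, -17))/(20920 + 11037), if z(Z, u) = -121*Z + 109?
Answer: 4644/31957 ≈ 0.14532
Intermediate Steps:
z(Z, u) = 109 - 121*Z
(9496 + z(41, -17))/(20920 + 11037) = (9496 + (109 - 121*41))/(20920 + 11037) = (9496 + (109 - 4961))/31957 = (9496 - 4852)*(1/31957) = 4644*(1/31957) = 4644/31957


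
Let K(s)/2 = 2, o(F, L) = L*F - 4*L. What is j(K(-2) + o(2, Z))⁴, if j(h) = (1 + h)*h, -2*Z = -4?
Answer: 0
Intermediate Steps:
Z = 2 (Z = -½*(-4) = 2)
o(F, L) = -4*L + F*L (o(F, L) = F*L - 4*L = -4*L + F*L)
K(s) = 4 (K(s) = 2*2 = 4)
j(h) = h*(1 + h)
j(K(-2) + o(2, Z))⁴ = ((4 + 2*(-4 + 2))*(1 + (4 + 2*(-4 + 2))))⁴ = ((4 + 2*(-2))*(1 + (4 + 2*(-2))))⁴ = ((4 - 4)*(1 + (4 - 4)))⁴ = (0*(1 + 0))⁴ = (0*1)⁴ = 0⁴ = 0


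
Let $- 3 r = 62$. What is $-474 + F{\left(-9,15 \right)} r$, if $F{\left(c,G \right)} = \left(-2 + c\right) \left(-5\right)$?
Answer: $- \frac{4832}{3} \approx -1610.7$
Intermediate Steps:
$F{\left(c,G \right)} = 10 - 5 c$
$r = - \frac{62}{3}$ ($r = \left(- \frac{1}{3}\right) 62 = - \frac{62}{3} \approx -20.667$)
$-474 + F{\left(-9,15 \right)} r = -474 + \left(10 - -45\right) \left(- \frac{62}{3}\right) = -474 + \left(10 + 45\right) \left(- \frac{62}{3}\right) = -474 + 55 \left(- \frac{62}{3}\right) = -474 - \frac{3410}{3} = - \frac{4832}{3}$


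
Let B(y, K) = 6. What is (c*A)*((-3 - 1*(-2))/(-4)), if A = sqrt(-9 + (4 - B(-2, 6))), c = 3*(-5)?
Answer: -15*I*sqrt(11)/4 ≈ -12.437*I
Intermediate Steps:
c = -15
A = I*sqrt(11) (A = sqrt(-9 + (4 - 1*6)) = sqrt(-9 + (4 - 6)) = sqrt(-9 - 2) = sqrt(-11) = I*sqrt(11) ≈ 3.3166*I)
(c*A)*((-3 - 1*(-2))/(-4)) = (-15*I*sqrt(11))*((-3 - 1*(-2))/(-4)) = (-15*I*sqrt(11))*((-3 + 2)*(-1/4)) = (-15*I*sqrt(11))*(-1*(-1/4)) = -15*I*sqrt(11)*(1/4) = -15*I*sqrt(11)/4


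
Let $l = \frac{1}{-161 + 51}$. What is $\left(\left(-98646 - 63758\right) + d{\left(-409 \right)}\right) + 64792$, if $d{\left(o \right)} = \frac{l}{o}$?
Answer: $- \frac{4391563879}{44990} \approx -97612.0$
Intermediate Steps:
$l = - \frac{1}{110}$ ($l = \frac{1}{-110} = - \frac{1}{110} \approx -0.0090909$)
$d{\left(o \right)} = - \frac{1}{110 o}$
$\left(\left(-98646 - 63758\right) + d{\left(-409 \right)}\right) + 64792 = \left(\left(-98646 - 63758\right) - \frac{1}{110 \left(-409\right)}\right) + 64792 = \left(\left(-98646 - 63758\right) - - \frac{1}{44990}\right) + 64792 = \left(-162404 + \frac{1}{44990}\right) + 64792 = - \frac{7306555959}{44990} + 64792 = - \frac{4391563879}{44990}$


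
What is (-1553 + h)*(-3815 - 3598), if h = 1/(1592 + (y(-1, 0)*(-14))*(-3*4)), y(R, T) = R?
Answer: 16393634523/1424 ≈ 1.1512e+7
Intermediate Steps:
h = 1/1424 (h = 1/(1592 + (-1*(-14))*(-3*4)) = 1/(1592 + 14*(-12)) = 1/(1592 - 168) = 1/1424 ≈ 0.00070225)
(-1553 + h)*(-3815 - 3598) = (-1553 + 1/1424)*(-3815 - 3598) = -2211471/1424*(-7413) = 16393634523/1424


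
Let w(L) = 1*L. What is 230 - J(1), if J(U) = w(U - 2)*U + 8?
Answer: 223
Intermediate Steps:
w(L) = L
J(U) = 8 + U*(-2 + U) (J(U) = (U - 2)*U + 8 = (-2 + U)*U + 8 = U*(-2 + U) + 8 = 8 + U*(-2 + U))
230 - J(1) = 230 - (8 + 1*(-2 + 1)) = 230 - (8 + 1*(-1)) = 230 - (8 - 1) = 230 - 1*7 = 230 - 7 = 223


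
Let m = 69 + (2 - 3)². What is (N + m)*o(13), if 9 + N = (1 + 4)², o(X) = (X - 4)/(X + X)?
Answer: 387/13 ≈ 29.769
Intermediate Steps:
o(X) = (-4 + X)/(2*X) (o(X) = (-4 + X)/((2*X)) = (-4 + X)*(1/(2*X)) = (-4 + X)/(2*X))
m = 70 (m = 69 + (-1)² = 69 + 1 = 70)
N = 16 (N = -9 + (1 + 4)² = -9 + 5² = -9 + 25 = 16)
(N + m)*o(13) = (16 + 70)*((½)*(-4 + 13)/13) = 86*((½)*(1/13)*9) = 86*(9/26) = 387/13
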